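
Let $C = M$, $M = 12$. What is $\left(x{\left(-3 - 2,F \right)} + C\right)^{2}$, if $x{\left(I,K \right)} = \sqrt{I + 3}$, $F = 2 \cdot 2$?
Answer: $\left(12 + i \sqrt{2}\right)^{2} \approx 142.0 + 33.941 i$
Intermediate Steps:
$F = 4$
$x{\left(I,K \right)} = \sqrt{3 + I}$
$C = 12$
$\left(x{\left(-3 - 2,F \right)} + C\right)^{2} = \left(\sqrt{3 - 5} + 12\right)^{2} = \left(\sqrt{-2} + 12\right)^{2} = \left(i \sqrt{2} + 12\right)^{2} = \left(12 + i \sqrt{2}\right)^{2}$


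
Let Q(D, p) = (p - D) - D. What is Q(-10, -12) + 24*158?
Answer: 3800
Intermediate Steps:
Q(D, p) = p - 2*D
Q(-10, -12) + 24*158 = (-12 - 2*(-10)) + 24*158 = (-12 + 20) + 3792 = 8 + 3792 = 3800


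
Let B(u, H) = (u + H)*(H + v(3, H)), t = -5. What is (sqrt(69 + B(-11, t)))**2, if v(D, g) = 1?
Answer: 133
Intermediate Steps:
B(u, H) = (1 + H)*(H + u) (B(u, H) = (u + H)*(H + 1) = (H + u)*(1 + H) = (1 + H)*(H + u))
(sqrt(69 + B(-11, t)))**2 = (sqrt(69 + (-5 - 11 + (-5)**2 - 5*(-11))))**2 = (sqrt(69 + (-5 - 11 + 25 + 55)))**2 = (sqrt(69 + 64))**2 = (sqrt(133))**2 = 133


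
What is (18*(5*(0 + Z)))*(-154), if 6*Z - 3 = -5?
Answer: 4620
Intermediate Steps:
Z = -1/3 (Z = 1/2 + (1/6)*(-5) = 1/2 - 5/6 = -1/3 ≈ -0.33333)
(18*(5*(0 + Z)))*(-154) = (18*(5*(0 - 1/3)))*(-154) = (18*(5*(-1/3)))*(-154) = (18*(-5/3))*(-154) = -30*(-154) = 4620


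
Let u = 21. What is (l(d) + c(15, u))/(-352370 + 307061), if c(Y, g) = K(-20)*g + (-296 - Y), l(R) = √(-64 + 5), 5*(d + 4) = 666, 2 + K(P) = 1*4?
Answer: 269/45309 - I*√59/45309 ≈ 0.005937 - 0.00016953*I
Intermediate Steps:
K(P) = 2 (K(P) = -2 + 1*4 = -2 + 4 = 2)
d = 646/5 (d = -4 + (⅕)*666 = -4 + 666/5 = 646/5 ≈ 129.20)
l(R) = I*√59 (l(R) = √(-59) = I*√59)
c(Y, g) = -296 - Y + 2*g (c(Y, g) = 2*g + (-296 - Y) = -296 - Y + 2*g)
(l(d) + c(15, u))/(-352370 + 307061) = (I*√59 + (-296 - 1*15 + 2*21))/(-352370 + 307061) = (I*√59 + (-296 - 15 + 42))/(-45309) = (I*√59 - 269)*(-1/45309) = (-269 + I*√59)*(-1/45309) = 269/45309 - I*√59/45309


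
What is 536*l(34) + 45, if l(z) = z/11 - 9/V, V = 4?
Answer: 5453/11 ≈ 495.73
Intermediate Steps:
l(z) = -9/4 + z/11 (l(z) = z/11 - 9/4 = -9/4 + z/11)
536*l(34) + 45 = 536*(-9/4 + (1/11)*34) + 45 = 536*(-9/4 + 34/11) + 45 = 536*(37/44) + 45 = 4958/11 + 45 = 5453/11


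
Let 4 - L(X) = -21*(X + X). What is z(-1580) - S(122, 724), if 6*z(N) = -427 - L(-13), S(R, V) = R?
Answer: -617/6 ≈ -102.83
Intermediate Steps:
L(X) = 4 + 42*X (L(X) = 4 - (-21)*(X + X) = 4 - (-21)*2*X = 4 - (-42)*X = 4 + 42*X)
z(N) = 115/6 (z(N) = (-427 - (4 + 42*(-13)))/6 = (-427 - (4 - 546))/6 = (-427 - 1*(-542))/6 = (-427 + 542)/6 = (1/6)*115 = 115/6)
z(-1580) - S(122, 724) = 115/6 - 1*122 = 115/6 - 122 = -617/6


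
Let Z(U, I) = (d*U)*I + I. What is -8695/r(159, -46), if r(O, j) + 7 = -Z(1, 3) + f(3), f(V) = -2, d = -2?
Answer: 8695/6 ≈ 1449.2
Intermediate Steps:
Z(U, I) = I - 2*I*U (Z(U, I) = (-2*U)*I + I = -2*I*U + I = I - 2*I*U)
r(O, j) = -6 (r(O, j) = -7 + (-3*(1 - 2*1) - 2) = -7 + (-3*(1 - 2) - 2) = -7 + (-3*(-1) - 2) = -7 + (-1*(-3) - 2) = -7 + (3 - 2) = -7 + 1 = -6)
-8695/r(159, -46) = -8695/(-6) = -8695*(-⅙) = 8695/6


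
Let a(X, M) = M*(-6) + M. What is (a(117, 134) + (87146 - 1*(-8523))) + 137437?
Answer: 232436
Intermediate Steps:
a(X, M) = -5*M (a(X, M) = -6*M + M = -5*M)
(a(117, 134) + (87146 - 1*(-8523))) + 137437 = (-5*134 + (87146 - 1*(-8523))) + 137437 = (-670 + (87146 + 8523)) + 137437 = (-670 + 95669) + 137437 = 94999 + 137437 = 232436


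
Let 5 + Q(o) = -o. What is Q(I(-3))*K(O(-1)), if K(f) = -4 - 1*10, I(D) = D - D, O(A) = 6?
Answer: 70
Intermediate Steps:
I(D) = 0
K(f) = -14 (K(f) = -4 - 10 = -14)
Q(o) = -5 - o
Q(I(-3))*K(O(-1)) = (-5 - 1*0)*(-14) = (-5 + 0)*(-14) = -5*(-14) = 70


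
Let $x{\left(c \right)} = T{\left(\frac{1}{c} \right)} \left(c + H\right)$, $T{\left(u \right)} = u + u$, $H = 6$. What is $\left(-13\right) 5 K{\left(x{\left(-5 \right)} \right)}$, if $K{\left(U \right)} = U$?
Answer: $26$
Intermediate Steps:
$T{\left(u \right)} = 2 u$
$x{\left(c \right)} = \frac{2 \left(6 + c\right)}{c}$ ($x{\left(c \right)} = \frac{2}{c} \left(c + 6\right) = \frac{2}{c} \left(6 + c\right) = \frac{2 \left(6 + c\right)}{c}$)
$\left(-13\right) 5 K{\left(x{\left(-5 \right)} \right)} = \left(-13\right) 5 \left(2 + \frac{12}{-5}\right) = - 65 \left(2 + 12 \left(- \frac{1}{5}\right)\right) = - 65 \left(2 - \frac{12}{5}\right) = \left(-65\right) \left(- \frac{2}{5}\right) = 26$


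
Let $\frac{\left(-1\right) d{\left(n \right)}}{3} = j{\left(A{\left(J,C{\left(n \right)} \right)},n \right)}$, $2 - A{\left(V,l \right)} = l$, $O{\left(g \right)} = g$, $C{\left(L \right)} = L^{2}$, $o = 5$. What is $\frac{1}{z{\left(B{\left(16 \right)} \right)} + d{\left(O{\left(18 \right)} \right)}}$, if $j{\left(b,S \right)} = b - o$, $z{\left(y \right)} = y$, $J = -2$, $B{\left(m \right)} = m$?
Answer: $\frac{1}{997} \approx 0.001003$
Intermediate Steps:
$A{\left(V,l \right)} = 2 - l$
$j{\left(b,S \right)} = -5 + b$ ($j{\left(b,S \right)} = b - 5 = -5 + b$)
$d{\left(n \right)} = 9 + 3 n^{2}$ ($d{\left(n \right)} = - 3 \left(-5 - \left(-2 + n^{2}\right)\right) = - 3 \left(-3 - n^{2}\right) = 9 + 3 n^{2}$)
$\frac{1}{z{\left(B{\left(16 \right)} \right)} + d{\left(O{\left(18 \right)} \right)}} = \frac{1}{16 + \left(9 + 3 \cdot 18^{2}\right)} = \frac{1}{16 + \left(9 + 3 \cdot 324\right)} = \frac{1}{16 + \left(9 + 972\right)} = \frac{1}{16 + 981} = \frac{1}{997}$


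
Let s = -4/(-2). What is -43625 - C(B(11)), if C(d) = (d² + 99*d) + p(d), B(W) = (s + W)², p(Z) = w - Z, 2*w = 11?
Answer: -177507/2 ≈ -88754.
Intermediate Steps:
w = 11/2 (w = (½)*11 = 11/2 ≈ 5.5000)
p(Z) = 11/2 - Z
s = 2 (s = -4*(-½) = 2)
B(W) = (2 + W)²
C(d) = 11/2 + d² + 98*d (C(d) = (d² + 99*d) + (11/2 - d) = 11/2 + d² + 98*d)
-43625 - C(B(11)) = -43625 - (11/2 + ((2 + 11)²)² + 98*(2 + 11)²) = -43625 - (11/2 + (13²)² + 98*13²) = -43625 - (11/2 + 169² + 98*169) = -43625 - (11/2 + 28561 + 16562) = -43625 - 1*90257/2 = -43625 - 90257/2 = -177507/2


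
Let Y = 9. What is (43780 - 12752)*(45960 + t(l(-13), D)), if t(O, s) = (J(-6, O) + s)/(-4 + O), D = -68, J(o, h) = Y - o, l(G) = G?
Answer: 24244441444/17 ≈ 1.4261e+9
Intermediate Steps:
J(o, h) = 9 - o
t(O, s) = (15 + s)/(-4 + O) (t(O, s) = ((9 - 1*(-6)) + s)/(-4 + O) = ((9 + 6) + s)/(-4 + O) = (15 + s)/(-4 + O))
(43780 - 12752)*(45960 + t(l(-13), D)) = (43780 - 12752)*(45960 + (15 - 68)/(-4 - 13)) = 31028*(45960 - 53/(-17)) = 31028*(45960 - 1/17*(-53)) = 31028*(45960 + 53/17) = 31028*(781373/17) = 24244441444/17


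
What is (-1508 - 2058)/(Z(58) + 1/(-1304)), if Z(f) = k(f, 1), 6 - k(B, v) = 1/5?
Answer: -23250320/37811 ≈ -614.91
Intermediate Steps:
k(B, v) = 29/5 (k(B, v) = 6 - 1/5 = 6 - 1*⅕ = 6 - ⅕ = 29/5)
Z(f) = 29/5
(-1508 - 2058)/(Z(58) + 1/(-1304)) = (-1508 - 2058)/(29/5 + 1/(-1304)) = -3566/(29/5 - 1/1304) = -3566/37811/6520 = -3566*6520/37811 = -23250320/37811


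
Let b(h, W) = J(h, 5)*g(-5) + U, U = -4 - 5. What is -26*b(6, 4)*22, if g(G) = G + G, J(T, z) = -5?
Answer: -23452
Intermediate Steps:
g(G) = 2*G
U = -9
b(h, W) = 41 (b(h, W) = -10*(-5) - 9 = -5*(-10) - 9 = 50 - 9 = 41)
-26*b(6, 4)*22 = -26*41*22 = -1066*22 = -23452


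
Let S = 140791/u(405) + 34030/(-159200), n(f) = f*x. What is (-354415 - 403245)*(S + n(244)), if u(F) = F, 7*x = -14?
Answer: 6867538547497/64476 ≈ 1.0651e+8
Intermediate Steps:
x = -2 (x = (⅐)*(-14) = -2)
n(f) = -2*f (n(f) = f*(-2) = -2*f)
S = 448002901/1289520 (S = 140791/405 + 34030/(-159200) = 140791*(1/405) + 34030*(-1/159200) = 140791/405 - 3403/15920 = 448002901/1289520 ≈ 347.42)
(-354415 - 403245)*(S + n(244)) = (-354415 - 403245)*(448002901/1289520 - 2*244) = -757660*(448002901/1289520 - 488) = -757660*(-181282859/1289520) = 6867538547497/64476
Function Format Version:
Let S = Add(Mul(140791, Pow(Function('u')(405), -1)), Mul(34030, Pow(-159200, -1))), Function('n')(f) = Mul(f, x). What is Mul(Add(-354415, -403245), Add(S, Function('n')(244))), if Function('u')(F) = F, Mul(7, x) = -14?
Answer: Rational(6867538547497, 64476) ≈ 1.0651e+8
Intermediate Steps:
x = -2 (x = Mul(Rational(1, 7), -14) = -2)
Function('n')(f) = Mul(-2, f) (Function('n')(f) = Mul(f, -2) = Mul(-2, f))
S = Rational(448002901, 1289520) (S = Add(Mul(140791, Pow(405, -1)), Mul(34030, Pow(-159200, -1))) = Add(Mul(140791, Rational(1, 405)), Mul(34030, Rational(-1, 159200))) = Add(Rational(140791, 405), Rational(-3403, 15920)) = Rational(448002901, 1289520) ≈ 347.42)
Mul(Add(-354415, -403245), Add(S, Function('n')(244))) = Mul(Add(-354415, -403245), Add(Rational(448002901, 1289520), Mul(-2, 244))) = Mul(-757660, Add(Rational(448002901, 1289520), -488)) = Mul(-757660, Rational(-181282859, 1289520)) = Rational(6867538547497, 64476)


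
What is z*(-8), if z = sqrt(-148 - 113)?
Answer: -24*I*sqrt(29) ≈ -129.24*I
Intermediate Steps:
z = 3*I*sqrt(29) (z = sqrt(-261) = 3*I*sqrt(29) ≈ 16.155*I)
z*(-8) = (3*I*sqrt(29))*(-8) = -24*I*sqrt(29)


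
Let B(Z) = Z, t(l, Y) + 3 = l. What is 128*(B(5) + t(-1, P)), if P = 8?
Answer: 128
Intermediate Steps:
t(l, Y) = -3 + l
128*(B(5) + t(-1, P)) = 128*(5 + (-3 - 1)) = 128*(5 - 4) = 128*1 = 128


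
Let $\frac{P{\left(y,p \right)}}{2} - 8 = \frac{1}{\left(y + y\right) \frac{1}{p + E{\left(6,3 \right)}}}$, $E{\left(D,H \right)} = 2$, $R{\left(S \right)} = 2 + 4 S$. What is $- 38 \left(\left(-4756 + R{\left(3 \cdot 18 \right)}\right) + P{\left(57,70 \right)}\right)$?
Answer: $171788$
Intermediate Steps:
$P{\left(y,p \right)} = 16 + \frac{2 + p}{y}$ ($P{\left(y,p \right)} = 16 + \frac{2}{\left(y + y\right) \frac{1}{p + 2}} = 16 + \frac{2}{2 y \frac{1}{2 + p}} = 16 + 2 \frac{2 + p}{2 y} = 16 + \frac{2 + p}{y}$)
$- 38 \left(\left(-4756 + R{\left(3 \cdot 18 \right)}\right) + P{\left(57,70 \right)}\right) = - 38 \left(\left(-4756 + \left(2 + 4 \cdot 3 \cdot 18\right)\right) + \frac{2 + 70 + 16 \cdot 57}{57}\right) = - 38 \left(\left(-4756 + \left(2 + 4 \cdot 54\right)\right) + \frac{2 + 70 + 912}{57}\right) = - 38 \left(\left(-4756 + \left(2 + 216\right)\right) + \frac{1}{57} \cdot 984\right) = - 38 \left(\left(-4756 + 218\right) + \frac{328}{19}\right) = - 38 \left(-4538 + \frac{328}{19}\right) = \left(-38\right) \left(- \frac{85894}{19}\right) = 171788$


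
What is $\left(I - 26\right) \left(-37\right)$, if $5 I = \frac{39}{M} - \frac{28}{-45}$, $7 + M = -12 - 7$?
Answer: $\frac{435823}{450} \approx 968.5$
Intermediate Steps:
$M = -26$ ($M = -7 - 19 = -26$)
$I = - \frac{79}{450}$ ($I = \frac{\frac{39}{-26} - \frac{28}{-45}}{5} = \frac{39 \left(- \frac{1}{26}\right) - - \frac{28}{45}}{5} = \frac{- \frac{3}{2} + \frac{28}{45}}{5} = \frac{1}{5} \left(- \frac{79}{90}\right) = - \frac{79}{450} \approx -0.17556$)
$\left(I - 26\right) \left(-37\right) = \left(- \frac{79}{450} - 26\right) \left(-37\right) = \left(- \frac{11779}{450}\right) \left(-37\right) = \frac{435823}{450}$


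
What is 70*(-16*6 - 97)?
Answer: -13510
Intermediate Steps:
70*(-16*6 - 97) = 70*(-96 - 97) = 70*(-193) = -13510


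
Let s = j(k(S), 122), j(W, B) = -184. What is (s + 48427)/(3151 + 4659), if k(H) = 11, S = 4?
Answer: 48243/7810 ≈ 6.1771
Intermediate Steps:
s = -184
(s + 48427)/(3151 + 4659) = (-184 + 48427)/(3151 + 4659) = 48243/7810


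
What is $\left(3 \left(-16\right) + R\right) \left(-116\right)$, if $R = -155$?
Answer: $23548$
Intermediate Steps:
$\left(3 \left(-16\right) + R\right) \left(-116\right) = \left(3 \left(-16\right) - 155\right) \left(-116\right) = \left(-48 - 155\right) \left(-116\right) = \left(-203\right) \left(-116\right) = 23548$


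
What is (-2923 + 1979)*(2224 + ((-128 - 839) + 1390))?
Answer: -2498768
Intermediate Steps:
(-2923 + 1979)*(2224 + ((-128 - 839) + 1390)) = -944*(2224 + (-967 + 1390)) = -944*(2224 + 423) = -944*2647 = -2498768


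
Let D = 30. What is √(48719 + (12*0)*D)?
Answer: √48719 ≈ 220.72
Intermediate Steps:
√(48719 + (12*0)*D) = √(48719 + (12*0)*30) = √(48719 + 0*30) = √(48719 + 0) = √48719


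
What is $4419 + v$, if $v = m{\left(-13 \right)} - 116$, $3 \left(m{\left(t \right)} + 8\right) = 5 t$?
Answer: $\frac{12820}{3} \approx 4273.3$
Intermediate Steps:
$m{\left(t \right)} = -8 + \frac{5 t}{3}$
$v = - \frac{437}{3}$ ($v = \left(-8 + \frac{5}{3} \left(-13\right)\right) - 116 = \left(-8 - \frac{65}{3}\right) - 116 = - \frac{89}{3} - 116 = - \frac{437}{3} \approx -145.67$)
$4419 + v = 4419 - \frac{437}{3} = \frac{12820}{3}$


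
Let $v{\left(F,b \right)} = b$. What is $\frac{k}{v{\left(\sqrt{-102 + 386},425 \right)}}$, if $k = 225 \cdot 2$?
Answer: $\frac{18}{17} \approx 1.0588$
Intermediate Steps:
$k = 450$
$\frac{k}{v{\left(\sqrt{-102 + 386},425 \right)}} = \frac{450}{425} = 450 \cdot \frac{1}{425} = \frac{18}{17}$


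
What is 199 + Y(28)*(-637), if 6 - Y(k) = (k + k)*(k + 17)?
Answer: 1601617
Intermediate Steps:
Y(k) = 6 - 2*k*(17 + k) (Y(k) = 6 - (k + k)*(k + 17) = 6 - 2*k*(17 + k))
199 + Y(28)*(-637) = 199 + (6 - 34*28 - 2*28²)*(-637) = 199 + (6 - 952 - 2*784)*(-637) = 199 + (6 - 952 - 1568)*(-637) = 199 - 2514*(-637) = 199 + 1601418 = 1601617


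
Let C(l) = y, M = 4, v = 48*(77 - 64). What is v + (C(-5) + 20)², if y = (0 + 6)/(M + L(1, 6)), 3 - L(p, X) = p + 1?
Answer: 26836/25 ≈ 1073.4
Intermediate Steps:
v = 624 (v = 48*13 = 624)
L(p, X) = 2 - p (L(p, X) = 3 - (p + 1) = 3 - (1 + p) = 3 + (-1 - p) = 2 - p)
y = 6/5 (y = (0 + 6)/(4 + (2 - 1*1)) = 6/(4 + (2 - 1)) = 6/(4 + 1) = 6/5 ≈ 1.2000)
C(l) = 6/5
v + (C(-5) + 20)² = 624 + (6/5 + 20)² = 624 + (106/5)² = 624 + 11236/25 = 26836/25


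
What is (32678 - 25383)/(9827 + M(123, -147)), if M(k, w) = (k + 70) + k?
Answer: 7295/10143 ≈ 0.71922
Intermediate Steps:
M(k, w) = 70 + 2*k (M(k, w) = (70 + k) + k = 70 + 2*k)
(32678 - 25383)/(9827 + M(123, -147)) = (32678 - 25383)/(9827 + (70 + 2*123)) = 7295/(9827 + (70 + 246)) = 7295/(9827 + 316) = 7295/10143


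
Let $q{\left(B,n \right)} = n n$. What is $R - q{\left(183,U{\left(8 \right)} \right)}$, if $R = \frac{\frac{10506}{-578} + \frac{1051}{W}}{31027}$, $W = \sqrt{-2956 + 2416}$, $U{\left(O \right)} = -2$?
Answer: $- \frac{2110145}{527459} - \frac{1051 i \sqrt{15}}{2792430} \approx -4.0006 - 0.0014577 i$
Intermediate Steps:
$q{\left(B,n \right)} = n^{2}$
$W = 6 i \sqrt{15}$ ($W = \sqrt{-540} = 6 i \sqrt{15} \approx 23.238 i$)
$R = - \frac{309}{527459} - \frac{1051 i \sqrt{15}}{2792430}$ ($R = \frac{\frac{10506}{-578} + \frac{1051}{6 i \sqrt{15}}}{31027} = \left(10506 \left(- \frac{1}{578}\right) + 1051 \left(- \frac{i \sqrt{15}}{90}\right)\right) \frac{1}{31027} = \left(- \frac{309}{17} - \frac{1051 i \sqrt{15}}{90}\right) \frac{1}{31027} = - \frac{309}{527459} - \frac{1051 i \sqrt{15}}{2792430} \approx -0.00058583 - 0.0014577 i$)
$R - q{\left(183,U{\left(8 \right)} \right)} = \left(- \frac{309}{527459} - \frac{1051 i \sqrt{15}}{2792430}\right) - \left(-2\right)^{2} = \left(- \frac{309}{527459} - \frac{1051 i \sqrt{15}}{2792430}\right) - 4 = - \frac{2110145}{527459} - \frac{1051 i \sqrt{15}}{2792430}$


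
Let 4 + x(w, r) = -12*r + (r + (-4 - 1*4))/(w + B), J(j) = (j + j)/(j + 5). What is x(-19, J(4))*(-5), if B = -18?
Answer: 24100/333 ≈ 72.372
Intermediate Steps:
J(j) = 2*j/(5 + j) (J(j) = (2*j)/(5 + j) = 2*j/(5 + j))
x(w, r) = -4 - 12*r + (-8 + r)/(-18 + w) (x(w, r) = -4 + (-12*r + (r + (-4 - 1*4))/(w - 18)) = -4 + (-12*r + (r + (-4 - 4))/(-18 + w)) = -4 + (-12*r + (r - 8)/(-18 + w)) = -4 + (-12*r + (-8 + r)/(-18 + w)) = -4 - 12*r + (-8 + r)/(-18 + w))
x(-19, J(4))*(-5) = ((64 - 4*(-19) + 217*(2*4/(5 + 4)) - 12*2*4/(5 + 4)*(-19))/(-18 - 19))*(-5) = ((64 + 76 + 217*(2*4/9) - 12*2*4/9*(-19))/(-37))*(-5) = -(64 + 76 + 217*(2*4*(⅑)) - 12*2*4*(⅑)*(-19))/37*(-5) = -(64 + 76 + 217*(8/9) - 12*8/9*(-19))/37*(-5) = -(64 + 76 + 1736/9 + 608/3)/37*(-5) = -1/37*4820/9*(-5) = -4820/333*(-5) = 24100/333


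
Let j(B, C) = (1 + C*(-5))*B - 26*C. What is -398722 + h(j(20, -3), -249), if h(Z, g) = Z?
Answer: -398324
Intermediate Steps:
j(B, C) = -26*C + B*(1 - 5*C) (j(B, C) = (1 - 5*C)*B - 26*C = B*(1 - 5*C) - 26*C = -26*C + B*(1 - 5*C))
-398722 + h(j(20, -3), -249) = -398722 + (20 - 26*(-3) - 5*20*(-3)) = -398722 + (20 + 78 + 300) = -398722 + 398 = -398324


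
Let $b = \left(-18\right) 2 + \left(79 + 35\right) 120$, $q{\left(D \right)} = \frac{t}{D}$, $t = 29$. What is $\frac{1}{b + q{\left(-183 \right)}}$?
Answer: $\frac{183}{2496823} \approx 7.3293 \cdot 10^{-5}$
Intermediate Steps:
$q{\left(D \right)} = \frac{29}{D}$
$b = 13644$ ($b = -36 + 114 \cdot 120 = -36 + 13680 = 13644$)
$\frac{1}{b + q{\left(-183 \right)}} = \frac{1}{13644 + \frac{29}{-183}} = \frac{1}{13644 + 29 \left(- \frac{1}{183}\right)} = \frac{1}{13644 - \frac{29}{183}} = \frac{1}{\frac{2496823}{183}} = \frac{183}{2496823}$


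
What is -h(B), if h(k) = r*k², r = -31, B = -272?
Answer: 2293504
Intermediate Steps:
h(k) = -31*k²
-h(B) = -(-31)*(-272)² = -(-31)*73984 = -1*(-2293504) = 2293504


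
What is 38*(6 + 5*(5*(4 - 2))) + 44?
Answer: 2172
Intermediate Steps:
38*(6 + 5*(5*(4 - 2))) + 44 = 38*(6 + 5*(5*2)) + 44 = 38*(6 + 5*10) + 44 = 38*(6 + 50) + 44 = 38*56 + 44 = 2128 + 44 = 2172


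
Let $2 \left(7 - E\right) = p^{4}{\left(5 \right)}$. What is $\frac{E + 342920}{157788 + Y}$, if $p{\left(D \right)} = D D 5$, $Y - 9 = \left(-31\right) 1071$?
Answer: $- \frac{243454771}{249192} \approx -976.98$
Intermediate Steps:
$Y = -33192$ ($Y = 9 - 33201 = -33192$)
$p{\left(D \right)} = 5 D^{2}$ ($p{\left(D \right)} = D^{2} \cdot 5 = 5 D^{2}$)
$E = - \frac{244140611}{2}$ ($E = 7 - \frac{\left(5 \cdot 5^{2}\right)^{4}}{2} = 7 - \frac{\left(5 \cdot 25\right)^{4}}{2} = 7 - \frac{125^{4}}{2} = 7 - \frac{244140625}{2} = - \frac{244140611}{2} \approx -1.2207 \cdot 10^{8}$)
$\frac{E + 342920}{157788 + Y} = \frac{- \frac{244140611}{2} + 342920}{157788 - 33192} = - \frac{243454771}{2 \cdot 124596} = \left(- \frac{243454771}{2}\right) \frac{1}{124596} = - \frac{243454771}{249192}$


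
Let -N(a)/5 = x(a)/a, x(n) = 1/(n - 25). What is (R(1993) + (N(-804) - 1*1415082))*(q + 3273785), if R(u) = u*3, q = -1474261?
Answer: -422523599245126793/166629 ≈ -2.5357e+12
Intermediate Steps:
x(n) = 1/(-25 + n)
R(u) = 3*u
N(a) = -5/(a*(-25 + a)) (N(a) = -5/((-25 + a)*a) = -5/(a*(-25 + a)))
(R(1993) + (N(-804) - 1*1415082))*(q + 3273785) = (3*1993 + (-5/(-804*(-25 - 804)) - 1*1415082))*(-1474261 + 3273785) = (5979 + (-5*(-1/804)/(-829) - 1415082))*1799524 = (5979 + (-5*(-1/804)*(-1/829) - 1415082))*1799524 = (5979 + (-5/666516 - 1415082))*1799524 = (5979 - 943174794317/666516)*1799524 = -939189695153/666516*1799524 = -422523599245126793/166629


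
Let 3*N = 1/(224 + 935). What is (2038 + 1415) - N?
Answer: 12006080/3477 ≈ 3453.0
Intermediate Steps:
N = 1/3477 (N = 1/(3*(224 + 935)) = (⅓)/1159 = (⅓)*(1/1159) = 1/3477 ≈ 0.00028760)
(2038 + 1415) - N = (2038 + 1415) - 1*1/3477 = 3453 - 1/3477 = 12006080/3477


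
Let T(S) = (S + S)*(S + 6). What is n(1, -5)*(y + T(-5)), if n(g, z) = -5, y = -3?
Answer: 65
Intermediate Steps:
T(S) = 2*S*(6 + S) (T(S) = (2*S)*(6 + S) = 2*S*(6 + S))
n(1, -5)*(y + T(-5)) = -5*(-3 + 2*(-5)*(6 - 5)) = -5*(-3 + 2*(-5)*1) = -5*(-3 - 10) = -5*(-13) = 65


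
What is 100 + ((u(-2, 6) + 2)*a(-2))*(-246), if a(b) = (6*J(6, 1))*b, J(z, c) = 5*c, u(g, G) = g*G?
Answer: -147500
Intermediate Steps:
u(g, G) = G*g
a(b) = 30*b (a(b) = (6*(5*1))*b = (6*5)*b = 30*b)
100 + ((u(-2, 6) + 2)*a(-2))*(-246) = 100 + ((6*(-2) + 2)*(30*(-2)))*(-246) = 100 + ((-12 + 2)*(-60))*(-246) = 100 - 10*(-60)*(-246) = 100 + 600*(-246) = 100 - 147600 = -147500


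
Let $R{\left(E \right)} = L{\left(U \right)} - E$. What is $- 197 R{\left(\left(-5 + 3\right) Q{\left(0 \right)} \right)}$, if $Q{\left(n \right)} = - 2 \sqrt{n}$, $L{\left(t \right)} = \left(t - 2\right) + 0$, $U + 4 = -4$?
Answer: $1970$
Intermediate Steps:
$U = -8$ ($U = -4 - 4 = -8$)
$L{\left(t \right)} = -2 + t$ ($L{\left(t \right)} = \left(-2 + t\right) + 0 = -2 + t$)
$R{\left(E \right)} = -10 - E$ ($R{\left(E \right)} = \left(-2 - 8\right) - E = -10 - E$)
$- 197 R{\left(\left(-5 + 3\right) Q{\left(0 \right)} \right)} = - 197 \left(-10 - \left(-5 + 3\right) \left(- 2 \sqrt{0}\right)\right) = - 197 \left(-10 - - 2 \left(\left(-2\right) 0\right)\right) = - 197 \left(-10 - \left(-2\right) 0\right) = - 197 \left(-10 - 0\right) = - 197 \left(-10 + 0\right) = \left(-197\right) \left(-10\right) = 1970$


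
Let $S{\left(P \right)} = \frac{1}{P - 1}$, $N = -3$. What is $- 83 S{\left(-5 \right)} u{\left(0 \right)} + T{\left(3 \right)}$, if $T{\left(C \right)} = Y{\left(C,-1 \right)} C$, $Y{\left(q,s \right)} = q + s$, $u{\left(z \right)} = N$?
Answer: $- \frac{71}{2} \approx -35.5$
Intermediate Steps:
$S{\left(P \right)} = \frac{1}{-1 + P}$
$u{\left(z \right)} = -3$
$T{\left(C \right)} = C \left(-1 + C\right)$ ($T{\left(C \right)} = \left(C - 1\right) C = \left(-1 + C\right) C = C \left(-1 + C\right)$)
$- 83 S{\left(-5 \right)} u{\left(0 \right)} + T{\left(3 \right)} = - 83 \frac{1}{-1 - 5} \left(-3\right) + 3 \left(-1 + 3\right) = - 83 \frac{1}{-6} \left(-3\right) + 3 \cdot 2 = - 83 \left(\left(- \frac{1}{6}\right) \left(-3\right)\right) + 6 = \left(-83\right) \frac{1}{2} + 6 = - \frac{83}{2} + 6 = - \frac{71}{2}$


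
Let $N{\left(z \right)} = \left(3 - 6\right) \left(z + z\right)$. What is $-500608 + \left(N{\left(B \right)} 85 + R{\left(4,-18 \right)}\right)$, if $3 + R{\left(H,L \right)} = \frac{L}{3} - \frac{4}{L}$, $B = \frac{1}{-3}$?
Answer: $- \frac{4504021}{9} \approx -5.0045 \cdot 10^{5}$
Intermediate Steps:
$B = - \frac{1}{3} \approx -0.33333$
$N{\left(z \right)} = - 6 z$ ($N{\left(z \right)} = - 3 \cdot 2 z = - 6 z$)
$R{\left(H,L \right)} = -3 - \frac{4}{L} + \frac{L}{3}$ ($R{\left(H,L \right)} = -3 + \left(\frac{L}{3} - \frac{4}{L}\right) = -3 + \left(- \frac{4}{L} + \frac{L}{3}\right) = -3 - \frac{4}{L} + \frac{L}{3}$)
$-500608 + \left(N{\left(B \right)} 85 + R{\left(4,-18 \right)}\right) = -500608 + \left(\left(-6\right) \left(- \frac{1}{3}\right) 85 - \left(9 - \frac{2}{9}\right)\right) = -500608 + \left(2 \cdot 85 - \frac{79}{9}\right) = -500608 + \left(170 - \frac{79}{9}\right) = -500608 + \frac{1451}{9} = - \frac{4504021}{9}$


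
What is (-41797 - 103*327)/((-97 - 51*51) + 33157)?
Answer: -5806/2343 ≈ -2.4780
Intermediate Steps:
(-41797 - 103*327)/((-97 - 51*51) + 33157) = (-41797 - 33681)/((-97 - 2601) + 33157) = -75478/(-2698 + 33157) = -75478/30459 = -75478*1/30459 = -5806/2343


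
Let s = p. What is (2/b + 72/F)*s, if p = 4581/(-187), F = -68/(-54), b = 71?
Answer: -316299726/225709 ≈ -1401.4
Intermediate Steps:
F = 34/27 (F = -68*(-1/54) = 34/27 ≈ 1.2593)
p = -4581/187 (p = 4581*(-1/187) = -4581/187 ≈ -24.497)
s = -4581/187 ≈ -24.497
(2/b + 72/F)*s = (2/71 + 72/(34/27))*(-4581/187) = (2*(1/71) + 72*(27/34))*(-4581/187) = (2/71 + 972/17)*(-4581/187) = (69046/1207)*(-4581/187) = -316299726/225709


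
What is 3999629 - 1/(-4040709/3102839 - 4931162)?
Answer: 61196746713755731222/15300605809627 ≈ 3.9996e+6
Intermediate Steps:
3999629 - 1/(-4040709/3102839 - 4931162) = 3999629 - 1/(-15300605809627/3102839) = 3999629 - 1*(-3102839/15300605809627) = 3999629 + 3102839/15300605809627 = 61196746713755731222/15300605809627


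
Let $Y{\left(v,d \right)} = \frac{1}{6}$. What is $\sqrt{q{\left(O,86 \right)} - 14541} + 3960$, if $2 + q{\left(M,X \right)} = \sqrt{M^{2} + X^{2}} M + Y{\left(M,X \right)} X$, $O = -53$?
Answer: $3960 + \frac{\sqrt{-130758 - 477 \sqrt{10205}}}{3} \approx 3960.0 + 141.01 i$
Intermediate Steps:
$Y{\left(v,d \right)} = \frac{1}{6}$
$q{\left(M,X \right)} = -2 + \frac{X}{6} + M \sqrt{M^{2} + X^{2}}$ ($q{\left(M,X \right)} = -2 + \left(\sqrt{M^{2} + X^{2}} M + \frac{X}{6}\right) = -2 + \left(M \sqrt{M^{2} + X^{2}} + \frac{X}{6}\right) = -2 + \left(\frac{X}{6} + M \sqrt{M^{2} + X^{2}}\right) = -2 + \frac{X}{6} + M \sqrt{M^{2} + X^{2}}$)
$\sqrt{q{\left(O,86 \right)} - 14541} + 3960 = \sqrt{\left(-2 + \frac{1}{6} \cdot 86 - 53 \sqrt{\left(-53\right)^{2} + 86^{2}}\right) - 14541} + 3960 = \sqrt{\left(-2 + \frac{43}{3} - 53 \sqrt{2809 + 7396}\right) - 14541} + 3960 = \sqrt{\left(-2 + \frac{43}{3} - 53 \sqrt{10205}\right) - 14541} + 3960 = \sqrt{\left(\frac{37}{3} - 53 \sqrt{10205}\right) - 14541} + 3960 = \sqrt{- \frac{43586}{3} - 53 \sqrt{10205}} + 3960 = 3960 + \sqrt{- \frac{43586}{3} - 53 \sqrt{10205}}$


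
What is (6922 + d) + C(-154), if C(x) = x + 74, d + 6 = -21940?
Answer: -15104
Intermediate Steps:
d = -21946 (d = -6 - 21940 = -21946)
C(x) = 74 + x
(6922 + d) + C(-154) = (6922 - 21946) + (74 - 154) = -15024 - 80 = -15104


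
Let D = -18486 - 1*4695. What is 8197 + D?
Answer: -14984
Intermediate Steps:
D = -23181 (D = -18486 - 4695 = -23181)
8197 + D = 8197 - 23181 = -14984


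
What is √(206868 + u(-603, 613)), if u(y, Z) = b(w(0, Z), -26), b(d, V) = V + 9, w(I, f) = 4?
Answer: √206851 ≈ 454.81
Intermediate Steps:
b(d, V) = 9 + V
u(y, Z) = -17 (u(y, Z) = 9 - 26 = -17)
√(206868 + u(-603, 613)) = √(206868 - 17) = √206851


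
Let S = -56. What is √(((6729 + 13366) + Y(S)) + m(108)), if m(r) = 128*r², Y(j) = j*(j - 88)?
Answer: √1521151 ≈ 1233.3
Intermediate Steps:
Y(j) = j*(-88 + j)
√(((6729 + 13366) + Y(S)) + m(108)) = √(((6729 + 13366) - 56*(-88 - 56)) + 128*108²) = √((20095 - 56*(-144)) + 128*11664) = √((20095 + 8064) + 1492992) = √(28159 + 1492992) = √1521151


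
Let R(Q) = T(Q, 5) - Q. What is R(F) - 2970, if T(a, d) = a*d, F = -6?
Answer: -2994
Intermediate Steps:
R(Q) = 4*Q (R(Q) = Q*5 - Q = 5*Q - Q = 4*Q)
R(F) - 2970 = 4*(-6) - 2970 = -24 - 2970 = -2994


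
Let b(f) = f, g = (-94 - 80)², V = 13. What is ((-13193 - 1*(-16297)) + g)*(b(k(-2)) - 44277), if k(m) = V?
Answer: -1477532320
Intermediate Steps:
k(m) = 13
g = 30276 (g = (-174)² = 30276)
((-13193 - 1*(-16297)) + g)*(b(k(-2)) - 44277) = ((-13193 - 1*(-16297)) + 30276)*(13 - 44277) = ((-13193 + 16297) + 30276)*(-44264) = (3104 + 30276)*(-44264) = 33380*(-44264) = -1477532320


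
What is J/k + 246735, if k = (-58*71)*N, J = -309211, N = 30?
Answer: 30481951111/123540 ≈ 2.4674e+5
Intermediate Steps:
k = -123540 (k = -58*71*30 = -4118*30 = -123540)
J/k + 246735 = -309211/(-123540) + 246735 = -309211*(-1/123540) + 246735 = 309211/123540 + 246735 = 30481951111/123540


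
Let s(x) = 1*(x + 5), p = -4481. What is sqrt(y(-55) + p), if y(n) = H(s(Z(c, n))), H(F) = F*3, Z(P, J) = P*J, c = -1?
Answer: I*sqrt(4301) ≈ 65.582*I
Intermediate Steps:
Z(P, J) = J*P
s(x) = 5 + x (s(x) = 1*(5 + x) = 5 + x)
H(F) = 3*F
y(n) = 15 - 3*n (y(n) = 3*(5 + n*(-1)) = 3*(5 - n) = 15 - 3*n)
sqrt(y(-55) + p) = sqrt((15 - 3*(-55)) - 4481) = sqrt((15 + 165) - 4481) = sqrt(180 - 4481) = sqrt(-4301) = I*sqrt(4301)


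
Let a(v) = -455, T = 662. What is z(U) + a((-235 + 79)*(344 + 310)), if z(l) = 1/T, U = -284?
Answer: -301209/662 ≈ -455.00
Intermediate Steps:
z(l) = 1/662
z(U) + a((-235 + 79)*(344 + 310)) = 1/662 - 455 = -301209/662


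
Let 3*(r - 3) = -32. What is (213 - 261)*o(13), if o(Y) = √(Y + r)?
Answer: -64*√3 ≈ -110.85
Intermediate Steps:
r = -23/3 (r = 3 + (⅓)*(-32) = 3 - 32/3 = -23/3 ≈ -7.6667)
o(Y) = √(-23/3 + Y) (o(Y) = √(Y - 23/3) = √(-23/3 + Y))
(213 - 261)*o(13) = (213 - 261)*(√(-69 + 9*13)/3) = -16*√(-69 + 117) = -16*√48 = -16*4*√3 = -64*√3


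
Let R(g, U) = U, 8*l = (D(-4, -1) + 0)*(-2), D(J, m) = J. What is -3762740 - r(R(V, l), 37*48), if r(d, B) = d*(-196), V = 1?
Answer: -3762544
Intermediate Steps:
l = 1 (l = ((-4 + 0)*(-2))/8 = (-4*(-2))/8 = (⅛)*8 = 1)
r(d, B) = -196*d
-3762740 - r(R(V, l), 37*48) = -3762740 - (-196) = -3762740 - 1*(-196) = -3762740 + 196 = -3762544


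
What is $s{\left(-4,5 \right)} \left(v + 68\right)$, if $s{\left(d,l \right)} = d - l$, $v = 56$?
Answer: $-1116$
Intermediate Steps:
$s{\left(-4,5 \right)} \left(v + 68\right) = \left(-4 - 5\right) \left(56 + 68\right) = \left(-4 - 5\right) 124 = \left(-9\right) 124 = -1116$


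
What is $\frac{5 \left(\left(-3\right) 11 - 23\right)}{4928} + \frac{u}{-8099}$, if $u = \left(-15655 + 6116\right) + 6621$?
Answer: $\frac{216289}{712712} \approx 0.30347$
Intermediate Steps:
$u = -2918$ ($u = -9539 + 6621 = -2918$)
$\frac{5 \left(\left(-3\right) 11 - 23\right)}{4928} + \frac{u}{-8099} = \frac{5 \left(\left(-3\right) 11 - 23\right)}{4928} - \frac{2918}{-8099} = 5 \left(-33 - 23\right) \frac{1}{4928} - - \frac{2918}{8099} = 5 \left(-56\right) \frac{1}{4928} + \frac{2918}{8099} = \left(-280\right) \frac{1}{4928} + \frac{2918}{8099} = - \frac{5}{88} + \frac{2918}{8099} = \frac{216289}{712712}$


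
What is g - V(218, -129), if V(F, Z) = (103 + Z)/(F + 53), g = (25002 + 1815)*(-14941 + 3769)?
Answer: -81191470978/271 ≈ -2.9960e+8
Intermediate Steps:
g = -299599524 (g = 26817*(-11172) = -299599524)
V(F, Z) = (103 + Z)/(53 + F)
g - V(218, -129) = -299599524 - (103 - 129)/(53 + 218) = -299599524 - (-26)/271 = -299599524 - 1*(-26/271) = -299599524 + 26/271 = -81191470978/271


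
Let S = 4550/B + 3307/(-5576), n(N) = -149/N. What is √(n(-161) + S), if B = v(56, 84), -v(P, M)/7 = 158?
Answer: I*√4755100242589382/35460572 ≈ 1.9446*I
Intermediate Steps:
v(P, M) = -1106 (v(P, M) = -7*158 = -1106)
B = -1106
S = -2073453/440504 (S = 4550/(-1106) + 3307/(-5576) = 4550*(-1/1106) + 3307*(-1/5576) = -325/79 - 3307/5576 = -2073453/440504 ≈ -4.7070)
√(n(-161) + S) = √(-149/(-161) - 2073453/440504) = √(-149*(-1/161) - 2073453/440504) = √(149/161 - 2073453/440504) = √(-268190837/70921144) = I*√4755100242589382/35460572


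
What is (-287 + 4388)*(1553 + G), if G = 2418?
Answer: 16285071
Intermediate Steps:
(-287 + 4388)*(1553 + G) = (-287 + 4388)*(1553 + 2418) = 4101*3971 = 16285071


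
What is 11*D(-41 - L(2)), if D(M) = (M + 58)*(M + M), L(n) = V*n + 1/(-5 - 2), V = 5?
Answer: -391600/49 ≈ -7991.8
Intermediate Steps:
L(n) = -⅐ + 5*n (L(n) = 5*n + 1/(-5 - 2) = 5*n + 1/(-7) = 5*n - ⅐ = -⅐ + 5*n)
D(M) = 2*M*(58 + M) (D(M) = (58 + M)*(2*M) = 2*M*(58 + M))
11*D(-41 - L(2)) = 11*(2*(-41 - (-⅐ + 5*2))*(58 + (-41 - (-⅐ + 5*2)))) = 11*(2*(-41 - (-⅐ + 10))*(58 + (-41 - (-⅐ + 10)))) = 11*(2*(-41 - 1*69/7)*(58 + (-41 - 1*69/7))) = 11*(2*(-41 - 69/7)*(58 + (-41 - 69/7))) = 11*(2*(-356/7)*(58 - 356/7)) = 11*(2*(-356/7)*(50/7)) = 11*(-35600/49) = -391600/49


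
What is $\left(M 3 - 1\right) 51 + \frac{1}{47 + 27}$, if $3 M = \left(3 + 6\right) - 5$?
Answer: $\frac{11323}{74} \approx 153.01$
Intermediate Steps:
$M = \frac{4}{3}$ ($M = \frac{\left(3 + 6\right) - 5}{3} = \frac{9 - 5}{3} = \frac{1}{3} \cdot 4 = \frac{4}{3} \approx 1.3333$)
$\left(M 3 - 1\right) 51 + \frac{1}{47 + 27} = \left(\frac{4}{3} \cdot 3 - 1\right) 51 + \frac{1}{47 + 27} = \left(4 - 1\right) 51 + \frac{1}{74} = 3 \cdot 51 + \frac{1}{74} = 153 + \frac{1}{74} = \frac{11323}{74}$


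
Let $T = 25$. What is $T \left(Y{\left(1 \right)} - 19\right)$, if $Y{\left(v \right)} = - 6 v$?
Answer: $-625$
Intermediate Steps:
$T \left(Y{\left(1 \right)} - 19\right) = 25 \left(\left(-6\right) 1 - 19\right) = 25 \left(-6 - 19\right) = 25 \left(-25\right) = -625$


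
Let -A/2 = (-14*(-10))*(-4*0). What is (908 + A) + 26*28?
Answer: 1636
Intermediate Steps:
A = 0 (A = -2*(-14*(-10))*(-4*0) = -280*0 = -2*0 = 0)
(908 + A) + 26*28 = (908 + 0) + 26*28 = 908 + 728 = 1636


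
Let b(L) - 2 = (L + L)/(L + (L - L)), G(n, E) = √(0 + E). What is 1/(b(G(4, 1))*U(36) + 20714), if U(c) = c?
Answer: 1/20858 ≈ 4.7943e-5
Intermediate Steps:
G(n, E) = √E
b(L) = 4 (b(L) = 2 + (L + L)/(L + (L - L)) = 2 + (2*L)/(L + 0) = 2 + (2*L)/L = 2 + 2 = 4)
1/(b(G(4, 1))*U(36) + 20714) = 1/(4*36 + 20714) = 1/(144 + 20714) = 1/20858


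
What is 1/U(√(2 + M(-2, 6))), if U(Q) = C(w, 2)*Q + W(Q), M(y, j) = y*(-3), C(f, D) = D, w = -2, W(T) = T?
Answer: √2/12 ≈ 0.11785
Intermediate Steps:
M(y, j) = -3*y
U(Q) = 3*Q (U(Q) = 2*Q + Q = 3*Q)
1/U(√(2 + M(-2, 6))) = 1/(3*√(2 - 3*(-2))) = 1/(3*√(2 + 6)) = 1/(3*√8) = 1/(3*(2*√2)) = 1/(6*√2) = √2/12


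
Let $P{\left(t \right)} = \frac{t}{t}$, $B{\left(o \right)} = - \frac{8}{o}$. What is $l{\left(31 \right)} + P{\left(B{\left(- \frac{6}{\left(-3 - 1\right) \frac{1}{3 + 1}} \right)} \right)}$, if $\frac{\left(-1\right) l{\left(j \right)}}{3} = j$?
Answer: $-92$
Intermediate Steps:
$l{\left(j \right)} = - 3 j$
$P{\left(t \right)} = 1$
$l{\left(31 \right)} + P{\left(B{\left(- \frac{6}{\left(-3 - 1\right) \frac{1}{3 + 1}} \right)} \right)} = \left(-3\right) 31 + 1 = -93 + 1 = -92$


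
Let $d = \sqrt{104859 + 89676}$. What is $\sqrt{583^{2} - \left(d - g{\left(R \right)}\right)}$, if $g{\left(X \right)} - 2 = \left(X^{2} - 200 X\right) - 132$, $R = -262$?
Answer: $\sqrt{460803 - 3 \sqrt{21615}} \approx 678.5$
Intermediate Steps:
$d = 3 \sqrt{21615}$ ($d = \sqrt{194535} = 3 \sqrt{21615} \approx 441.06$)
$g{\left(X \right)} = -130 + X^{2} - 200 X$ ($g{\left(X \right)} = 2 - \left(132 - X^{2} + 200 X\right) = -130 + X^{2} - 200 X$)
$\sqrt{583^{2} - \left(d - g{\left(R \right)}\right)} = \sqrt{583^{2} - \left(-120914 + 3 \sqrt{21615}\right)} = \sqrt{339889 + \left(\left(-130 + 68644 + 52400\right) - 3 \sqrt{21615}\right)} = \sqrt{339889 + \left(120914 - 3 \sqrt{21615}\right)} = \sqrt{460803 - 3 \sqrt{21615}}$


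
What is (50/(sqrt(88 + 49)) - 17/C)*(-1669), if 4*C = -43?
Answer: -113492/43 - 83450*sqrt(137)/137 ≈ -9769.0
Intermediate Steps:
C = -43/4 (C = (1/4)*(-43) = -43/4 ≈ -10.750)
(50/(sqrt(88 + 49)) - 17/C)*(-1669) = (50/(sqrt(88 + 49)) - 17/(-43/4))*(-1669) = (50/(sqrt(137)) - 17*(-4/43))*(-1669) = (50*(sqrt(137)/137) + 68/43)*(-1669) = (50*sqrt(137)/137 + 68/43)*(-1669) = (68/43 + 50*sqrt(137)/137)*(-1669) = -113492/43 - 83450*sqrt(137)/137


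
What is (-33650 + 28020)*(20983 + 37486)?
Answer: -329180470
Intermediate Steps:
(-33650 + 28020)*(20983 + 37486) = -5630*58469 = -329180470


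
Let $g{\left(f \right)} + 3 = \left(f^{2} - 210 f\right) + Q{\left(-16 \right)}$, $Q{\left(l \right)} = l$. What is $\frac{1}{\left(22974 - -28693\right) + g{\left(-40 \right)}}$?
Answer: $\frac{1}{61648} \approx 1.6221 \cdot 10^{-5}$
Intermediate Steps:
$g{\left(f \right)} = -19 + f^{2} - 210 f$ ($g{\left(f \right)} = -3 - \left(16 - f^{2} + 210 f\right) = -19 + f^{2} - 210 f$)
$\frac{1}{\left(22974 - -28693\right) + g{\left(-40 \right)}} = \frac{1}{\left(22974 - -28693\right) - \left(-8381 - 1600\right)} = \frac{1}{\left(22974 + 28693\right) + \left(-19 + 1600 + 8400\right)} = \frac{1}{51667 + 9981} = \frac{1}{61648}$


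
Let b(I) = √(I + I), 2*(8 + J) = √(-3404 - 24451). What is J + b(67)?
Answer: -8 + √134 + 3*I*√3095/2 ≈ 3.5758 + 83.449*I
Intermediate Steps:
J = -8 + 3*I*√3095/2 (J = -8 + √(-3404 - 24451)/2 = -8 + √(-27855)/2 = -8 + (3*I*√3095)/2 = -8 + 3*I*√3095/2 ≈ -8.0 + 83.449*I)
b(I) = √2*√I (b(I) = √(2*I) = √2*√I)
J + b(67) = (-8 + 3*I*√3095/2) + √2*√67 = (-8 + 3*I*√3095/2) + √134 = -8 + √134 + 3*I*√3095/2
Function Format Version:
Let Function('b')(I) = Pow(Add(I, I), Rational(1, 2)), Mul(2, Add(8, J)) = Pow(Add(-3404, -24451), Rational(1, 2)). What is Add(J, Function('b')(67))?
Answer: Add(-8, Pow(134, Rational(1, 2)), Mul(Rational(3, 2), I, Pow(3095, Rational(1, 2)))) ≈ Add(3.5758, Mul(83.449, I))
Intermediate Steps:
J = Add(-8, Mul(Rational(3, 2), I, Pow(3095, Rational(1, 2)))) (J = Add(-8, Mul(Rational(1, 2), Pow(Add(-3404, -24451), Rational(1, 2)))) = Add(-8, Mul(Rational(1, 2), Pow(-27855, Rational(1, 2)))) = Add(-8, Mul(Rational(1, 2), Mul(3, I, Pow(3095, Rational(1, 2))))) = Add(-8, Mul(Rational(3, 2), I, Pow(3095, Rational(1, 2)))) ≈ Add(-8.0000, Mul(83.449, I)))
Function('b')(I) = Mul(Pow(2, Rational(1, 2)), Pow(I, Rational(1, 2))) (Function('b')(I) = Pow(Mul(2, I), Rational(1, 2)) = Mul(Pow(2, Rational(1, 2)), Pow(I, Rational(1, 2))))
Add(J, Function('b')(67)) = Add(Add(-8, Mul(Rational(3, 2), I, Pow(3095, Rational(1, 2)))), Mul(Pow(2, Rational(1, 2)), Pow(67, Rational(1, 2)))) = Add(Add(-8, Mul(Rational(3, 2), I, Pow(3095, Rational(1, 2)))), Pow(134, Rational(1, 2))) = Add(-8, Pow(134, Rational(1, 2)), Mul(Rational(3, 2), I, Pow(3095, Rational(1, 2))))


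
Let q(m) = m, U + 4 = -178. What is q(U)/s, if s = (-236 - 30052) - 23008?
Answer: 91/26648 ≈ 0.0034149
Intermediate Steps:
U = -182 (U = -4 - 178 = -182)
s = -53296 (s = -30288 - 23008 = -53296)
q(U)/s = -182/(-53296) = -182*(-1/53296) = 91/26648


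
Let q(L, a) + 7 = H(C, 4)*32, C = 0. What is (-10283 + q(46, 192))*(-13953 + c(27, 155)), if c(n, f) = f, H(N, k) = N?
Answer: 141981420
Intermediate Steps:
q(L, a) = -7 (q(L, a) = -7 + 0*32 = -7 + 0 = -7)
(-10283 + q(46, 192))*(-13953 + c(27, 155)) = (-10283 - 7)*(-13953 + 155) = -10290*(-13798) = 141981420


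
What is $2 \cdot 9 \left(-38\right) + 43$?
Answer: $-641$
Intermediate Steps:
$2 \cdot 9 \left(-38\right) + 43 = 18 \left(-38\right) + 43 = -684 + 43 = -641$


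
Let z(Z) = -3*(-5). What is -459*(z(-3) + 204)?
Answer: -100521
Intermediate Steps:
z(Z) = 15
-459*(z(-3) + 204) = -459*(15 + 204) = -459*219 = -100521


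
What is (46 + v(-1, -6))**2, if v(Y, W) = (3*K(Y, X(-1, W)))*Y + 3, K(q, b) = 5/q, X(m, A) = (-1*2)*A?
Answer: 4096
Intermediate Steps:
X(m, A) = -2*A
v(Y, W) = 18 (v(Y, W) = (3*(5/Y))*Y + 3 = (15/Y)*Y + 3 = 15 + 3 = 18)
(46 + v(-1, -6))**2 = (46 + 18)**2 = 64**2 = 4096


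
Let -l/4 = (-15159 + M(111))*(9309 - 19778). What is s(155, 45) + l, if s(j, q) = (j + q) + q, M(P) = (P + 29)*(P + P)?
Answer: 666708041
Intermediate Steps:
M(P) = 2*P*(29 + P) (M(P) = (29 + P)*(2*P) = 2*P*(29 + P))
l = 666707796 (l = -4*(-15159 + 2*111*(29 + 111))*(9309 - 19778) = -4*(-15159 + 2*111*140)*(-10469) = -4*(-15159 + 31080)*(-10469) = -63684*(-10469) = -4*(-166676949) = 666707796)
s(j, q) = j + 2*q
s(155, 45) + l = (155 + 2*45) + 666707796 = (155 + 90) + 666707796 = 245 + 666707796 = 666708041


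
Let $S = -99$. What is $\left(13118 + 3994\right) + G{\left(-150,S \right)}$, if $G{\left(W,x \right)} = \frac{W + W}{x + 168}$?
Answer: $\frac{393476}{23} \approx 17108.0$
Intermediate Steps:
$G{\left(W,x \right)} = \frac{2 W}{168 + x}$
$\left(13118 + 3994\right) + G{\left(-150,S \right)} = \left(13118 + 3994\right) + 2 \left(-150\right) \frac{1}{168 - 99} = 17112 + 2 \left(-150\right) \frac{1}{69} = 17112 - \frac{100}{23} = \frac{393476}{23}$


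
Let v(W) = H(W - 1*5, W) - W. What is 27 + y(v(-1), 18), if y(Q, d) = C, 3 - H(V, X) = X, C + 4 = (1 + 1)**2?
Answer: 27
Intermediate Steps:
C = 0 (C = -4 + (1 + 1)**2 = -4 + 2**2 = -4 + 4 = 0)
H(V, X) = 3 - X
v(W) = 3 - 2*W (v(W) = (3 - W) - W = 3 - 2*W)
y(Q, d) = 0
27 + y(v(-1), 18) = 27 + 0 = 27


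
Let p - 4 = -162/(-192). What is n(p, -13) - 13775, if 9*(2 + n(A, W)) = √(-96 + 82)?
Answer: -13777 + I*√14/9 ≈ -13777.0 + 0.41574*I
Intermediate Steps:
p = 155/32 (p = 4 - 162/(-192) = 4 - 162*(-1/192) = 4 + 27/32 = 155/32 ≈ 4.8438)
n(A, W) = -2 + I*√14/9 (n(A, W) = -2 + √(-96 + 82)/9 = -2 + √(-14)/9 = -2 + (I*√14)/9 = -2 + I*√14/9)
n(p, -13) - 13775 = (-2 + I*√14/9) - 13775 = -13777 + I*√14/9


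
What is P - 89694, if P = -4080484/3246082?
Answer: -145579079696/1623041 ≈ -89695.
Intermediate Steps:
P = -2040242/1623041 (P = -4080484*1/3246082 = -2040242/1623041 ≈ -1.2570)
P - 89694 = -2040242/1623041 - 89694 = -145579079696/1623041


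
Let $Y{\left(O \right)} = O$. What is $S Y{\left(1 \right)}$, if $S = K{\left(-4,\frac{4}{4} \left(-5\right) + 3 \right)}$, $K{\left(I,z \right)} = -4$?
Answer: $-4$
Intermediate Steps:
$S = -4$
$S Y{\left(1 \right)} = \left(-4\right) 1 = -4$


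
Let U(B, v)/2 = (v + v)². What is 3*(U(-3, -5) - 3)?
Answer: 591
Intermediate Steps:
U(B, v) = 8*v² (U(B, v) = 2*(v + v)² = 2*(2*v)² = 2*(4*v²) = 8*v²)
3*(U(-3, -5) - 3) = 3*(8*(-5)² - 3) = 3*(8*25 - 3) = 3*(200 - 3) = 3*197 = 591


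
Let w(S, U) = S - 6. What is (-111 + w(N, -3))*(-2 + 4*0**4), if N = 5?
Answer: 224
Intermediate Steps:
w(S, U) = -6 + S
(-111 + w(N, -3))*(-2 + 4*0**4) = (-111 + (-6 + 5))*(-2 + 4*0**4) = (-111 - 1)*(-2 + 4*0) = -112*(-2 + 0) = -112*(-2) = 224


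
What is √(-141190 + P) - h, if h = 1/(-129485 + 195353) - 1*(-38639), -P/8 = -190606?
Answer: -2545073653/65868 + √1383658 ≈ -37463.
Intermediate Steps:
P = 1524848 (P = -8*(-190606) = 1524848)
h = 2545073653/65868 (h = 1/65868 + 38639 = 2545073653/65868 ≈ 38639.)
√(-141190 + P) - h = √(-141190 + 1524848) - 1*2545073653/65868 = √1383658 - 2545073653/65868 = -2545073653/65868 + √1383658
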